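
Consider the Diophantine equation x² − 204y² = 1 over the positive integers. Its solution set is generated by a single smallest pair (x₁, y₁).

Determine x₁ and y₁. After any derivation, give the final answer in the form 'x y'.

√204 → a₀=14, period (3,1,1,6,1,1,3,28); ℓ=8 even so k=7
a_0=14:  p_0=14·1+0=14,  q_0=14·0+1=1
a_1=3:  p_1=3·14+1=43,  q_1=3·1+0=3
…
a_3=1:  p_3=1·57+43=100,  q_3=1·4+3=7
a_4=6:  p_4=6·100+57=657,  q_4=6·7+4=46
a_5=1:  p_5=1·657+100=757,  q_5=1·46+7=53
a_6=1:  p_6=1·757+657=1414,  q_6=1·53+46=99
a_7=3:  p_7=3·1414+757=4999,  q_7=3·99+53=350
→ (4999, 350).  Check: 4999²=24990001, 204·350²=24990000, difference 1.

4999 350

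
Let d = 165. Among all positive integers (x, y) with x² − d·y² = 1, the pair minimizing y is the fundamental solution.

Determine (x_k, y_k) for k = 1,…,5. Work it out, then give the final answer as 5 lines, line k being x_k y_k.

1079 84
2328481 181272
5024860919 391184892
10843647534721 844176815664
23400586355066999 1821733177018020

[12; 1,5,2,5,1,24] for √165; ℓ=6 ⇒ convergent index 5
step 0: (12, 1)  from 12·(1,0) + (0,1)
step 1: (13, 1)  from 1·(12,1) + (1,0)
…
step 4: (912, 71)  from 5·(167,13) + (77,6)
step 5: (1079, 84)  from 1·(912,71) + (167,13)
(x₁, y₁) = (1079, 84);  1079² − 165·84² = 1 ✓
(x_2, y_2) = (1079·1079 + 165·84·84, 1079·84 + 84·1079) = (2328481, 181272)
(x_3, y_3) = (1079·2328481 + 165·84·181272, 1079·181272 + 84·2328481) = (5024860919, 391184892)
(x_4, y_4) = (1079·5024860919 + 165·84·391184892, 1079·391184892 + 84·5024860919) = (10843647534721, 844176815664)
(x_5, y_5) = (1079·10843647534721 + 165·84·844176815664, 1079·844176815664 + 84·10843647534721) = (23400586355066999, 1821733177018020)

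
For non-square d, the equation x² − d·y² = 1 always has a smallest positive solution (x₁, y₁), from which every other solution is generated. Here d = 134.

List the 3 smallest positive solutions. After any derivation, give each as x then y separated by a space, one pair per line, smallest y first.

145925 12606
42588211249 3679061100
12429369452874725 1073733982022394

d=134: √d = [11; 1,1,2,1,3,…,1,1,22] (ℓ=14, even), read p_13/q_13
a_0=11:  p_0=11·1+0=11,  q_0=11·0+1=1
a_1=1:  p_1=1·11+1=12,  q_1=1·1+0=1
…
a_4=1:  p_4=1·58+23=81,  q_4=1·5+2=7
a_5=3:  p_5=3·81+58=301,  q_5=3·7+5=26
a_6=1:  p_6=1·301+81=382,  q_6=1·26+7=33
a_7=10:  p_7=10·382+301=4121,  q_7=10·33+26=356
…
a_9=3:  p_9=3·4503+4121=17630,  q_9=3·389+356=1523
a_10=1:  p_10=1·17630+4503=22133,  q_10=1·1523+389=1912
a_11=2:  p_11=2·22133+17630=61896,  q_11=2·1912+1523=5347
a_12=1:  p_12=1·61896+22133=84029,  q_12=1·5347+1912=7259
a_13=1:  p_13=1·84029+61896=145925,  q_13=1·7259+5347=12606
fundamental: x₁=145925, y₁=12606  (since 21294105625 − 134·158911236 = 1)
k=2:  x_2 = 145925·145925+134·12606·12606 = 42588211249,  y_2 = 145925·12606+12606·145925 = 3679061100
k=3:  x_3 = 145925·42588211249+134·12606·3679061100 = 12429369452874725,  y_3 = 145925·3679061100+12606·42588211249 = 1073733982022394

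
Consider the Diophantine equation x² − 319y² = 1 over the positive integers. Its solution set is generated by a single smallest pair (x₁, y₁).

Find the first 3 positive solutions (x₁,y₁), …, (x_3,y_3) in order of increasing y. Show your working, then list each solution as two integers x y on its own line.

12901780 722361
332911854336799 18639485405160
8590311008090840302660 480965080021169647239

√319 → a₀=17, period (1,6,5,1,4,…,6,1,34); ℓ=14 even so k=13
step 0: (17, 1)  from 17·(1,0) + (0,1)
…
step 2: (125, 7)  from 6·(18,1) + (17,1)
…
step 9: (250816, 14043)  from 4·(58797,3292) + (15628,875)
…
step 12: (11102899, 621643)  from 6·(1798881,100718) + (309613,17335)
step 13: (12901780, 722361)  from 1·(11102899,621643) + (1798881,100718)
fundamental: x₁=12901780, y₁=722361  (since 166455927168400 − 319·521805414321 = 1)
(x_2, y_2) = (12901780·12901780 + 319·722361·722361, 12901780·722361 + 722361·12901780) = (332911854336799, 18639485405160)
(x_3, y_3) = (12901780·332911854336799 + 319·722361·18639485405160, 12901780·18639485405160 + 722361·332911854336799) = (8590311008090840302660, 480965080021169647239)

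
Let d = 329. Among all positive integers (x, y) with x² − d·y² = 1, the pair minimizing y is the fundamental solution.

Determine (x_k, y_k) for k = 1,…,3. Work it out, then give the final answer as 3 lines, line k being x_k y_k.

d=329: √d = [18; 7,4,2,1,1,4,1,1,2,4,7,36] (ℓ=12, even), read p_11/q_11
i=0: a=18 ⇒ p=18, q=1
i=1: a=7 ⇒ p=127, q=7
i=2: a=4 ⇒ p=526, q=29
i=3: a=2 ⇒ p=1179, q=65
i=4: a=1 ⇒ p=1705, q=94
…
i=7: a=1 ⇒ p=16125, q=889
…
i=10: a=4 ⇒ p=328794, q=18127
i=11: a=7 ⇒ p=2376415, q=131016
(x₁, y₁) = (2376415, 131016);  2376415² − 329·131016² = 1 ✓
k=2:  x_2 = 2376415·2376415+329·131016·131016 = 11294696504449,  y_2 = 2376415·131016+131016·2376415 = 622696775280
k=3:  x_3 = 2376415·11294696504449+329·131016·622696775280 = 53681772387237964255,  y_3 = 2376415·622696775280+131016·11294696504449 = 2959571914453911384

2376415 131016
11294696504449 622696775280
53681772387237964255 2959571914453911384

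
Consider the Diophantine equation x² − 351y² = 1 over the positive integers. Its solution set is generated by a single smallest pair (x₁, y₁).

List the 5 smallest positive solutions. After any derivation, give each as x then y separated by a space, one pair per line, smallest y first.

√351 → a₀=18, period (1,2,1,3,2,2,2,3,1,2,1,36); ℓ=12 even so k=11
a_0=18:  p_0=18·1+0=18,  q_0=18·0+1=1
a_1=1:  p_1=1·18+1=19,  q_1=1·1+0=1
…
a_3=1:  p_3=1·56+19=75,  q_3=1·3+1=4
a_4=3:  p_4=3·75+56=281,  q_4=3·4+3=15
a_5=2:  p_5=2·281+75=637,  q_5=2·15+4=34
a_6=2:  p_6=2·637+281=1555,  q_6=2·34+15=83
a_7=2:  p_7=2·1555+637=3747,  q_7=2·83+34=200
a_8=3:  p_8=3·3747+1555=12796,  q_8=3·200+83=683
…
a_10=2:  p_10=2·16543+12796=45882,  q_10=2·883+683=2449
a_11=1:  p_11=1·45882+16543=62425,  q_11=1·2449+883=3332
→ (62425, 3332).  Check: 62425²=3896880625, 351·3332²=3896880624, difference 1.
n=2: (62425,3332)∘(62425,3332) = (62425·62425+351·3332·3332, 62425·3332+3332·62425) = (7793761249,416000200)
n=3: (7793761249,416000200)∘(62425,3332) = (62425·7793761249+351·3332·416000200, 62425·416000200+3332·7793761249) = (973051091875225,51937624966668)
n=4: (973051091875225,51937624966668)∘(62425,3332) = (62425·973051091875225+351·3332·51937624966668, 62425·51937624966668+3332·973051091875225) = (121485428812828080001,6484412476672499600)
n=5: (121485428812828080001,6484412476672499600)∘(62425,3332) = (62425·121485428812828080001+351·3332·6484412476672499600, 62425·6484412476672499600+3332·121485428812828080001) = (15167455786308534696249625,809578897660623950093332)

62425 3332
7793761249 416000200
973051091875225 51937624966668
121485428812828080001 6484412476672499600
15167455786308534696249625 809578897660623950093332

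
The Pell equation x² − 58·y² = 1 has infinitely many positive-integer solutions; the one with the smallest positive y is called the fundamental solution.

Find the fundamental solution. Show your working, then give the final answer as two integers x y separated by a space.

19603 2574

√58 = [7; 1,1,1,1,1,1,14, …], period ℓ=7 (odd) → k=13
a_0=7:  p_0=7·1+0=7,  q_0=7·0+1=1
a_1=1:  p_1=1·7+1=8,  q_1=1·1+0=1
…
a_4=1:  p_4=1·23+15=38,  q_4=1·3+2=5
…
a_6=1:  p_6=1·61+38=99,  q_6=1·8+5=13
…
a_10=1:  p_10=1·2993+1546=4539,  q_10=1·393+203=596
a_11=1:  p_11=1·4539+2993=7532,  q_11=1·596+393=989
a_12=1:  p_12=1·7532+4539=12071,  q_12=1·989+596=1585
a_13=1:  p_13=1·12071+7532=19603,  q_13=1·1585+989=2574
(x₁, y₁) = (19603, 2574);  19603² − 58·2574² = 1 ✓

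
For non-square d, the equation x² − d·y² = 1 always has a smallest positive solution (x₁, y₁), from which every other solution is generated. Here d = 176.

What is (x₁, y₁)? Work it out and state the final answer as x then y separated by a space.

√176 → a₀=13, period (3,1,3,26); ℓ=4 even so k=3
i=0: a=13 ⇒ p=13, q=1
…
i=2: a=1 ⇒ p=53, q=4
i=3: a=3 ⇒ p=199, q=15
→ (199, 15).  Check: 199²=39601, 176·15²=39600, difference 1.

199 15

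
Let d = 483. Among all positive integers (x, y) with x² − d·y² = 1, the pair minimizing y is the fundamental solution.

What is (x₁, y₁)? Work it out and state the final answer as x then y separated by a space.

22 1

d=483: √d = [21; 1,42] (ℓ=2, even), read p_1/q_1
step 0: (21, 1)  from 21·(1,0) + (0,1)
step 1: (22, 1)  from 1·(21,1) + (1,0)
fundamental: x₁=22, y₁=1  (since 484 − 483·1 = 1)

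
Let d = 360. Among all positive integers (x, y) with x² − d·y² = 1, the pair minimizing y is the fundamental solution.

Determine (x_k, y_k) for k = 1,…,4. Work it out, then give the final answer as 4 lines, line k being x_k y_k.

√360 → a₀=18, period (1,36); ℓ=2 even so k=1
i=0: a=18 ⇒ p=18, q=1
i=1: a=1 ⇒ p=19, q=1
fundamental: x₁=19, y₁=1  (since 361 − 360·1 = 1)
n=2: (19,1)∘(19,1) = (19·19+360·1·1, 19·1+1·19) = (721,38)
n=3: (721,38)∘(19,1) = (19·721+360·1·38, 19·38+1·721) = (27379,1443)
n=4: (27379,1443)∘(19,1) = (19·27379+360·1·1443, 19·1443+1·27379) = (1039681,54796)

19 1
721 38
27379 1443
1039681 54796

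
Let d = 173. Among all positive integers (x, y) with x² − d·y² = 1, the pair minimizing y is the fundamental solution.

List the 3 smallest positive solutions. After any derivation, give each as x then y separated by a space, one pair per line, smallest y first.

[13; 6,1,1,6,26] for √173; ℓ=5 ⇒ convergent index 9
i=0: a=13 ⇒ p=13, q=1
i=1: a=6 ⇒ p=79, q=6
i=2: a=1 ⇒ p=92, q=7
i=3: a=1 ⇒ p=171, q=13
…
i=6: a=6 ⇒ p=176552, q=13423
…
i=8: a=1 ⇒ p=382343, q=29069
i=9: a=6 ⇒ p=2499849, q=190060
→ (2499849, 190060).  Check: 2499849²=6249245022801, 173·190060²=6249245022800, difference 1.
(x_2, y_2) = (2499849·2499849 + 173·190060·190060, 2499849·190060 + 190060·2499849) = (12498490045601, 950242601880)
(x_3, y_3) = (2499849·12498490045601 + 173·190060·950242601880, 2499849·950242601880 + 190060·12498490045601) = (62488675684008728649, 4750926036134042180)

2499849 190060
12498490045601 950242601880
62488675684008728649 4750926036134042180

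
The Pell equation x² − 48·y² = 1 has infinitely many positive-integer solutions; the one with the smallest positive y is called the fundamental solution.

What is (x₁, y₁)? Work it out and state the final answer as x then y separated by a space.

7 1

√48 = [6; 1,12, …], period ℓ=2 (even) → k=1
k=0  a_k=6  p_k/q_k = 6/1
k=1  a_k=1  p_k/q_k = 7/1
fundamental: x₁=7, y₁=1  (since 49 − 48·1 = 1)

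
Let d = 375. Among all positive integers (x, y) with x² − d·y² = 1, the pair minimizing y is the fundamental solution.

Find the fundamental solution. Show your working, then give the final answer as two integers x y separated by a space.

15124 781

√375 = [19; 2,1,2,1,5,1,2,1,2,38, …], period ℓ=10 (even) → k=9
i=0: a=19 ⇒ p=19, q=1
i=1: a=2 ⇒ p=39, q=2
…
i=6: a=1 ⇒ p=1433, q=74
i=7: a=2 ⇒ p=4086, q=211
i=8: a=1 ⇒ p=5519, q=285
i=9: a=2 ⇒ p=15124, q=781
(x₁, y₁) = (15124, 781);  15124² − 375·781² = 1 ✓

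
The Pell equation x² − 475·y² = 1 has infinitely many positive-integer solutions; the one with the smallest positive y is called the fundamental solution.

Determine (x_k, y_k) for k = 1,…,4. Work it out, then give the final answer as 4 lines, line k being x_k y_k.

d=475: √d = [21; 1,3,1,6,2,6,1,3,1,42] (ℓ=10, even), read p_9/q_9
k=0  a_k=21  p_k/q_k = 21/1
…
k=3  a_k=1  p_k/q_k = 109/5
k=4  a_k=6  p_k/q_k = 741/34
k=5  a_k=2  p_k/q_k = 1591/73
k=6  a_k=6  p_k/q_k = 10287/472
k=7  a_k=1  p_k/q_k = 11878/545
k=8  a_k=3  p_k/q_k = 45921/2107
k=9  a_k=1  p_k/q_k = 57799/2652
→ (57799, 2652).  Check: 57799²=3340724401, 475·2652²=3340724400, difference 1.
k=2:  x_2 = 57799·57799+475·2652·2652 = 6681448801,  y_2 = 57799·2652+2652·57799 = 306565896
k=3:  x_3 = 57799·6681448801+475·2652·306565896 = 772362118440199,  y_3 = 57799·306565896+2652·6681448801 = 35438404443156
k=4:  x_4 = 57799·772362118440199+475·2652·35438404443156 = 89283516160768675201,  y_4 = 57799·35438404443156+2652·772362118440199 = 4096608676513381392

57799 2652
6681448801 306565896
772362118440199 35438404443156
89283516160768675201 4096608676513381392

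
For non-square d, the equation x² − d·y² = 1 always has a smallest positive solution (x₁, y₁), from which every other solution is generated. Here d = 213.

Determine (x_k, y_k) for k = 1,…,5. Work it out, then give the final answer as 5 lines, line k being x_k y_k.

[14; 1,1,2,6,1,8,1,6,2,1,1,28] for √213; ℓ=12 ⇒ convergent index 11
a_0=14:  p_0=14·1+0=14,  q_0=14·0+1=1
a_1=1:  p_1=1·14+1=15,  q_1=1·1+0=1
…
a_8=6:  p_8=6·5327+4787=36749,  q_8=6·365+328=2518
…
a_10=1:  p_10=1·78825+36749=115574,  q_10=1·5401+2518=7919
a_11=1:  p_11=1·115574+78825=194399,  q_11=1·7919+5401=13320
(x₁, y₁) = (194399, 13320);  194399² − 213·13320² = 1 ✓
n=2: (194399,13320)∘(194399,13320) = (194399·194399+213·13320·13320, 194399·13320+13320·194399) = (75581942401,5178789360)
n=3: (75581942401,5178789360)∘(194399,13320) = (194399·75581942401+213·13320·5178789360, 194399·5178789360+13320·75581942401) = (29386108041429599,2013502945575960)
n=4: (29386108041429599,2013502945575960)∘(194399,13320) = (194399·29386108041429599+213·13320·2013502945575960, 194399·2013502945575960+13320·29386108041429599) = (11425260034216163289601,782845918228863306720)
n=5: (11425260034216163289601,782845918228863306720)∘(194399,13320) = (194399·11425260034216163289601+213·13320·782845918228863306720, 194399·782845918228863306720+13320·11425260034216163289601) = (4442118250753789746628859999,304368927313532092980546600)

194399 13320
75581942401 5178789360
29386108041429599 2013502945575960
11425260034216163289601 782845918228863306720
4442118250753789746628859999 304368927313532092980546600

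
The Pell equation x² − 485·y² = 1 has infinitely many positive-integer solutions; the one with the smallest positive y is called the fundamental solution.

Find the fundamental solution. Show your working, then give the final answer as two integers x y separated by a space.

√485 = [22; 44, …], period ℓ=1 (odd) → k=1
step 0: (22, 1)  from 22·(1,0) + (0,1)
step 1: (969, 44)  from 44·(22,1) + (1,0)
→ (969, 44).  Check: 969²=938961, 485·44²=938960, difference 1.

969 44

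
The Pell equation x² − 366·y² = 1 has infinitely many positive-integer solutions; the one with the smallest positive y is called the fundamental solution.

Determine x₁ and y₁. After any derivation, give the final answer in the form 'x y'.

907925 47458

d=366: √d = [19; 7,1,1,1,2,12,2,1,1,1,7,38] (ℓ=12, even), read p_11/q_11
step 0: (19, 1)  from 19·(1,0) + (0,1)
…
step 2: (153, 8)  from 1·(134,7) + (19,1)
step 3: (287, 15)  from 1·(153,8) + (134,7)
step 4: (440, 23)  from 1·(287,15) + (153,8)
step 5: (1167, 61)  from 2·(440,23) + (287,15)
…
step 8: (44499, 2326)  from 1·(30055,1571) + (14444,755)
step 9: (74554, 3897)  from 1·(44499,2326) + (30055,1571)
step 10: (119053, 6223)  from 1·(74554,3897) + (44499,2326)
step 11: (907925, 47458)  from 7·(119053,6223) + (74554,3897)
(x₁, y₁) = (907925, 47458);  907925² − 366·47458² = 1 ✓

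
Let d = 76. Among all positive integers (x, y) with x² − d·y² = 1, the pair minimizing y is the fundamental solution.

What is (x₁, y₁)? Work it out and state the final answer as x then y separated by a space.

57799 6630

√76 → a₀=8, period (1,2,1,1,5,4,5,1,1,2,1,16); ℓ=12 even so k=11
step 0: (8, 1)  from 8·(1,0) + (0,1)
step 1: (9, 1)  from 1·(8,1) + (1,0)
…
step 4: (61, 7)  from 1·(35,4) + (26,3)
…
step 10: (41488, 4759)  from 2·(16311,1871) + (8866,1017)
step 11: (57799, 6630)  from 1·(41488,4759) + (16311,1871)
fundamental: x₁=57799, y₁=6630  (since 3340724401 − 76·43956900 = 1)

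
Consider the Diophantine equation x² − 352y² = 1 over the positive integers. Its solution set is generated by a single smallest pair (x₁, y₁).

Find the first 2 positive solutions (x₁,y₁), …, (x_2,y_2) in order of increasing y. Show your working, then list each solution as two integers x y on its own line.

77617 4137
12048797377 642203058

√352 → a₀=18, period (1,3,5,9,5,3,1,36); ℓ=8 even so k=7
step 0: (18, 1)  from 18·(1,0) + (0,1)
…
step 2: (75, 4)  from 3·(19,1) + (18,1)
…
step 4: (3621, 193)  from 9·(394,21) + (75,4)
step 5: (18499, 986)  from 5·(3621,193) + (394,21)
step 6: (59118, 3151)  from 3·(18499,986) + (3621,193)
step 7: (77617, 4137)  from 1·(59118,3151) + (18499,986)
fundamental: x₁=77617, y₁=4137  (since 6024398689 − 352·17114769 = 1)
n=2: (77617,4137)∘(77617,4137) = (77617·77617+352·4137·4137, 77617·4137+4137·77617) = (12048797377,642203058)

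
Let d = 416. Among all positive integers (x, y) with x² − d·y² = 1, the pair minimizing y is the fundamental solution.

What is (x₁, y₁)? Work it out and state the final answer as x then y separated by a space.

√416 = [20; 2,1,1,9,1,1,2,40, …], period ℓ=8 (even) → k=7
a_0=20:  p_0=20·1+0=20,  q_0=20·0+1=1
a_1=2:  p_1=2·20+1=41,  q_1=2·1+0=2
…
a_3=1:  p_3=1·61+41=102,  q_3=1·3+2=5
a_4=9:  p_4=9·102+61=979,  q_4=9·5+3=48
…
a_6=1:  p_6=1·1081+979=2060,  q_6=1·53+48=101
a_7=2:  p_7=2·2060+1081=5201,  q_7=2·101+53=255
(x₁, y₁) = (5201, 255);  5201² − 416·255² = 1 ✓

5201 255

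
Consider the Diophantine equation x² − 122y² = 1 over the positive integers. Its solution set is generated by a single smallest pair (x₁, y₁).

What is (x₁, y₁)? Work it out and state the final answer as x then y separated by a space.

√122 = [11; 22, …], period ℓ=1 (odd) → k=1
k=0  a_k=11  p_k/q_k = 11/1
k=1  a_k=22  p_k/q_k = 243/22
→ (243, 22).  Check: 243²=59049, 122·22²=59048, difference 1.

243 22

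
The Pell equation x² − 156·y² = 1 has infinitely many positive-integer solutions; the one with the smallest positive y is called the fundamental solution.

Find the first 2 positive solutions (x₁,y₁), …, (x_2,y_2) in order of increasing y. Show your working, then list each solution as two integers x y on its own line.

√156 → a₀=12, period (2,24); ℓ=2 even so k=1
i=0: a=12 ⇒ p=12, q=1
i=1: a=2 ⇒ p=25, q=2
(x₁, y₁) = (25, 2);  25² − 156·2² = 1 ✓
k=2:  x_2 = 25·25+156·2·2 = 1249,  y_2 = 25·2+2·25 = 100

25 2
1249 100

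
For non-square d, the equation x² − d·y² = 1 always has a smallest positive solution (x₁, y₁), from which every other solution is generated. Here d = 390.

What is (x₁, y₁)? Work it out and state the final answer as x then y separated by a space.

[19; 1,2,1,38] for √390; ℓ=4 ⇒ convergent index 3
k=0  a_k=19  p_k/q_k = 19/1
k=1  a_k=1  p_k/q_k = 20/1
k=2  a_k=2  p_k/q_k = 59/3
k=3  a_k=1  p_k/q_k = 79/4
→ (79, 4).  Check: 79²=6241, 390·4²=6240, difference 1.

79 4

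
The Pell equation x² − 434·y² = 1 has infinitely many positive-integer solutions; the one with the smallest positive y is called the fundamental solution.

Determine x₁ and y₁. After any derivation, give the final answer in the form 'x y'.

125 6

√434 → a₀=20, period (1,4,1,40); ℓ=4 even so k=3
step 0: (20, 1)  from 20·(1,0) + (0,1)
step 1: (21, 1)  from 1·(20,1) + (1,0)
step 2: (104, 5)  from 4·(21,1) + (20,1)
step 3: (125, 6)  from 1·(104,5) + (21,1)
(x₁, y₁) = (125, 6);  125² − 434·6² = 1 ✓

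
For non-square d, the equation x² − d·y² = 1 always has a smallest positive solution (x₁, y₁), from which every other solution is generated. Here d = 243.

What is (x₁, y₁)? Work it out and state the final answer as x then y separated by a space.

√243 = [15; 1,1,2,3,15,3,2,1,1,30, …], period ℓ=10 (even) → k=9
i=0: a=15 ⇒ p=15, q=1
…
i=3: a=2 ⇒ p=78, q=5
i=4: a=3 ⇒ p=265, q=17
i=5: a=15 ⇒ p=4053, q=260
…
i=7: a=2 ⇒ p=28901, q=1854
i=8: a=1 ⇒ p=41325, q=2651
i=9: a=1 ⇒ p=70226, q=4505
(x₁, y₁) = (70226, 4505);  70226² − 243·4505² = 1 ✓

70226 4505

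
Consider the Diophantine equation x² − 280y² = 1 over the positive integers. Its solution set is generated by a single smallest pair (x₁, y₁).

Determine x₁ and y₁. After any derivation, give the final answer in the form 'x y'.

251 15

d=280: √d = [16; 1,2,1,2,1,32] (ℓ=6, even), read p_5/q_5
k=0  a_k=16  p_k/q_k = 16/1
k=1  a_k=1  p_k/q_k = 17/1
…
k=4  a_k=2  p_k/q_k = 184/11
k=5  a_k=1  p_k/q_k = 251/15
(x₁, y₁) = (251, 15);  251² − 280·15² = 1 ✓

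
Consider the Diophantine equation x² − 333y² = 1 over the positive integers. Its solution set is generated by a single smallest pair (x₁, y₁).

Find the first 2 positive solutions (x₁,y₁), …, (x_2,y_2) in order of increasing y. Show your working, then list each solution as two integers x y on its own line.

d=333: √d = [18; 4,36] (ℓ=2, even), read p_1/q_1
i=0: a=18 ⇒ p=18, q=1
i=1: a=4 ⇒ p=73, q=4
fundamental: x₁=73, y₁=4  (since 5329 − 333·16 = 1)
n=2: (73,4)∘(73,4) = (73·73+333·4·4, 73·4+4·73) = (10657,584)

73 4
10657 584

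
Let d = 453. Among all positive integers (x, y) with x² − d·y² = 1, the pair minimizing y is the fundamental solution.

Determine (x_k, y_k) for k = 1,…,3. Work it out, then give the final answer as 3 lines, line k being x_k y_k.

[21; 3,1,1,10,14,10,1,1,3,42] for √453; ℓ=10 ⇒ convergent index 9
a_0=21:  p_0=21·1+0=21,  q_0=21·0+1=1
…
a_2=1:  p_2=1·64+21=85,  q_2=1·3+1=4
a_3=1:  p_3=1·85+64=149,  q_3=1·4+3=7
…
a_6=10:  p_6=10·22199+1575=223565,  q_6=10·1043+74=10504
a_7=1:  p_7=1·223565+22199=245764,  q_7=1·10504+1043=11547
a_8=1:  p_8=1·245764+223565=469329,  q_8=1·11547+10504=22051
a_9=3:  p_9=3·469329+245764=1653751,  q_9=3·22051+11547=77700
→ (1653751, 77700).  Check: 1653751²=2734892370001, 453·77700²=2734892370000, difference 1.
(1653751+77700√453)^2 = 5469784740001 + 256992905400√453
(1653751+77700√453)^3 = 18091323967121133751 + 850004548596233100√453

1653751 77700
5469784740001 256992905400
18091323967121133751 850004548596233100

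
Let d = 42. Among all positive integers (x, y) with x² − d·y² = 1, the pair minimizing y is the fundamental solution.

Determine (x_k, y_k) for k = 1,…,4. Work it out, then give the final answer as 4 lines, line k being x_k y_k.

13 2
337 52
8749 1350
227137 35048

√42 → a₀=6, period (2,12); ℓ=2 even so k=1
a_0=6:  p_0=6·1+0=6,  q_0=6·0+1=1
a_1=2:  p_1=2·6+1=13,  q_1=2·1+0=2
(x₁, y₁) = (13, 2);  13² − 42·2² = 1 ✓
k=2:  x_2 = 13·13+42·2·2 = 337,  y_2 = 13·2+2·13 = 52
k=3:  x_3 = 13·337+42·2·52 = 8749,  y_3 = 13·52+2·337 = 1350
k=4:  x_4 = 13·8749+42·2·1350 = 227137,  y_4 = 13·1350+2·8749 = 35048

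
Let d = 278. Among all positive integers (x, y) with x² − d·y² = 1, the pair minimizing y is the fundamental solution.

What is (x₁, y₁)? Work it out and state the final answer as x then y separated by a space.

2501 150

√278 → a₀=16, period (1,2,16,2,1,32); ℓ=6 even so k=5
k=0  a_k=16  p_k/q_k = 16/1
…
k=2  a_k=2  p_k/q_k = 50/3
…
k=4  a_k=2  p_k/q_k = 1684/101
k=5  a_k=1  p_k/q_k = 2501/150
→ (2501, 150).  Check: 2501²=6255001, 278·150²=6255000, difference 1.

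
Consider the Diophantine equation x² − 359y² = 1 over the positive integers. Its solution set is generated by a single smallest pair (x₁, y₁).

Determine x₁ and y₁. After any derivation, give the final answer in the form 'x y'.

360 19

[18; 1,17,1,36] for √359; ℓ=4 ⇒ convergent index 3
a_0=18:  p_0=18·1+0=18,  q_0=18·0+1=1
a_1=1:  p_1=1·18+1=19,  q_1=1·1+0=1
a_2=17:  p_2=17·19+18=341,  q_2=17·1+1=18
a_3=1:  p_3=1·341+19=360,  q_3=1·18+1=19
→ (360, 19).  Check: 360²=129600, 359·19²=129599, difference 1.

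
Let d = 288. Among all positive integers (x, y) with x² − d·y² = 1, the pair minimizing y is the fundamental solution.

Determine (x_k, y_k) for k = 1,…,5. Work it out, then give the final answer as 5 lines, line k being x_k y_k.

[16; 1,32] for √288; ℓ=2 ⇒ convergent index 1
i=0: a=16 ⇒ p=16, q=1
i=1: a=1 ⇒ p=17, q=1
fundamental: x₁=17, y₁=1  (since 289 − 288·1 = 1)
k=2:  x_2 = 17·17+288·1·1 = 577,  y_2 = 17·1+1·17 = 34
k=3:  x_3 = 17·577+288·1·34 = 19601,  y_3 = 17·34+1·577 = 1155
k=4:  x_4 = 17·19601+288·1·1155 = 665857,  y_4 = 17·1155+1·19601 = 39236
k=5:  x_5 = 17·665857+288·1·39236 = 22619537,  y_5 = 17·39236+1·665857 = 1332869

17 1
577 34
19601 1155
665857 39236
22619537 1332869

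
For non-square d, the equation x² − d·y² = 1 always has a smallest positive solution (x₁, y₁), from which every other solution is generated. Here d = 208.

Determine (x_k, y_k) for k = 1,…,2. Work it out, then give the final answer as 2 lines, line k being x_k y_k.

√208 = [14; 2,2,1,2,2,28, …], period ℓ=6 (even) → k=5
i=0: a=14 ⇒ p=14, q=1
…
i=2: a=2 ⇒ p=72, q=5
…
i=4: a=2 ⇒ p=274, q=19
i=5: a=2 ⇒ p=649, q=45
→ (649, 45).  Check: 649²=421201, 208·45²=421200, difference 1.
k=2:  x_2 = 649·649+208·45·45 = 842401,  y_2 = 649·45+45·649 = 58410

649 45
842401 58410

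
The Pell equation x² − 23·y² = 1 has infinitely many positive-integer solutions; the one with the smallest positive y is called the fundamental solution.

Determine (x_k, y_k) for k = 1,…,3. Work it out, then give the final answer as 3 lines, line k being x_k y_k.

√23 = [4; 1,3,1,8, …], period ℓ=4 (even) → k=3
k=0  a_k=4  p_k/q_k = 4/1
k=1  a_k=1  p_k/q_k = 5/1
k=2  a_k=3  p_k/q_k = 19/4
k=3  a_k=1  p_k/q_k = 24/5
→ (24, 5).  Check: 24²=576, 23·5²=575, difference 1.
n=2: (24,5)∘(24,5) = (24·24+23·5·5, 24·5+5·24) = (1151,240)
n=3: (1151,240)∘(24,5) = (24·1151+23·5·240, 24·240+5·1151) = (55224,11515)

24 5
1151 240
55224 11515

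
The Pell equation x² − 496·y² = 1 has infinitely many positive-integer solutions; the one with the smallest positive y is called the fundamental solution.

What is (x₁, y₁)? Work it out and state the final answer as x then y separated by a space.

√496 = [22; 3,1,2,4,1,…,1,3,44, …], period ℓ=16 (even) → k=15
step 0: (22, 1)  from 22·(1,0) + (0,1)
step 1: (67, 3)  from 3·(22,1) + (1,0)
step 2: (89, 4)  from 1·(67,3) + (22,1)
…
step 4: (1069, 48)  from 4·(245,11) + (89,4)
…
step 6: (2383, 107)  from 1·(1314,59) + (1069,48)
…
step 9: (35166, 1579)  from 2·(14543,653) + (6080,273)
step 10: (49709, 2232)  from 1·(35166,1579) + (14543,653)
…
step 14: (1252502, 56239)  from 1·(863293,38763) + (389209,17476)
step 15: (4620799, 207480)  from 3·(1252502,56239) + (863293,38763)
→ (4620799, 207480).  Check: 4620799²=21351783398401, 496·207480²=21351783398400, difference 1.

4620799 207480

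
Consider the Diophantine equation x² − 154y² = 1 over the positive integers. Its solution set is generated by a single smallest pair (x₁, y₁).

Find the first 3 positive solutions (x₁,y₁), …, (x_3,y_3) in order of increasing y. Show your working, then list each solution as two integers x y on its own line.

21295 1716
906954049 73084440
38627172925615 3112666297884

d=154: √d = [12; 2,2,3,1,2,1,3,2,2,24] (ℓ=10, even), read p_9/q_9
k=0  a_k=12  p_k/q_k = 12/1
k=1  a_k=2  p_k/q_k = 25/2
k=2  a_k=2  p_k/q_k = 62/5
…
k=5  a_k=2  p_k/q_k = 757/61
k=6  a_k=1  p_k/q_k = 1030/83
k=7  a_k=3  p_k/q_k = 3847/310
k=8  a_k=2  p_k/q_k = 8724/703
k=9  a_k=2  p_k/q_k = 21295/1716
(x₁, y₁) = (21295, 1716);  21295² − 154·1716² = 1 ✓
(21295+1716√154)^2 = 906954049 + 73084440√154
(21295+1716√154)^3 = 38627172925615 + 3112666297884√154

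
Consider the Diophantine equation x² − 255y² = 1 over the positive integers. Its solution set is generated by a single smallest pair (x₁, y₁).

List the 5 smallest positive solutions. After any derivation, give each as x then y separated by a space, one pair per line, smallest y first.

16 1
511 32
16336 1023
522241 32704
16695376 1045505

√255 → a₀=15, period (1,30); ℓ=2 even so k=1
i=0: a=15 ⇒ p=15, q=1
i=1: a=1 ⇒ p=16, q=1
fundamental: x₁=16, y₁=1  (since 256 − 255·1 = 1)
(16+1√255)^2 = 511 + 32√255
(16+1√255)^3 = 16336 + 1023√255
(16+1√255)^4 = 522241 + 32704√255
(16+1√255)^5 = 16695376 + 1045505√255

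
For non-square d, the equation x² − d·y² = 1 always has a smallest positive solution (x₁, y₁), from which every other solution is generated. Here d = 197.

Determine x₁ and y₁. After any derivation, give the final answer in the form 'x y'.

393 28

[14; 28] for √197; ℓ=1 ⇒ convergent index 1
a_0=14:  p_0=14·1+0=14,  q_0=14·0+1=1
a_1=28:  p_1=28·14+1=393,  q_1=28·1+0=28
→ (393, 28).  Check: 393²=154449, 197·28²=154448, difference 1.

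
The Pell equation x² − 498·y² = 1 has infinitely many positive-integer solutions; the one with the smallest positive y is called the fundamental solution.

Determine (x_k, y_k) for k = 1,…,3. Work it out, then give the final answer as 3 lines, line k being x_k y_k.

d=498: √d = [22; 3,6,22,6,3,44] (ℓ=6, even), read p_5/q_5
i=0: a=22 ⇒ p=22, q=1
…
i=2: a=6 ⇒ p=424, q=19
i=3: a=22 ⇒ p=9395, q=421
i=4: a=6 ⇒ p=56794, q=2545
i=5: a=3 ⇒ p=179777, q=8056
(x₁, y₁) = (179777, 8056);  179777² − 498·8056² = 1 ✓
(x_2, y_2) = (179777·179777 + 498·8056·8056, 179777·8056 + 8056·179777) = (64639539457, 2896567024)
(x_3, y_3) = (179777·64639539457 + 498·8056·2896567024, 179777·2896567024 + 8056·64639539457) = (23241404969742401, 1041472259739240)

179777 8056
64639539457 2896567024
23241404969742401 1041472259739240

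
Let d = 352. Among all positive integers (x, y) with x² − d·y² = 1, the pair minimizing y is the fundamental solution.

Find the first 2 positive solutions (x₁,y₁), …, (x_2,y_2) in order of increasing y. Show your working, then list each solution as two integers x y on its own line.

77617 4137
12048797377 642203058

[18; 1,3,5,9,5,3,1,36] for √352; ℓ=8 ⇒ convergent index 7
k=0  a_k=18  p_k/q_k = 18/1
k=1  a_k=1  p_k/q_k = 19/1
k=2  a_k=3  p_k/q_k = 75/4
…
k=5  a_k=5  p_k/q_k = 18499/986
k=6  a_k=3  p_k/q_k = 59118/3151
k=7  a_k=1  p_k/q_k = 77617/4137
fundamental: x₁=77617, y₁=4137  (since 6024398689 − 352·17114769 = 1)
n=2: (77617,4137)∘(77617,4137) = (77617·77617+352·4137·4137, 77617·4137+4137·77617) = (12048797377,642203058)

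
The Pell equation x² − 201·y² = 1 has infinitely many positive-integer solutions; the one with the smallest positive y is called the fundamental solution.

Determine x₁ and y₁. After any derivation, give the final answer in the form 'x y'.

d=201: √d = [14; 5,1,1,1,2,…,1,5,28] (ℓ=14, even), read p_13/q_13
a_0=14:  p_0=14·1+0=14,  q_0=14·0+1=1
…
a_2=1:  p_2=1·71+14=85,  q_2=1·5+1=6
a_3=1:  p_3=1·85+71=156,  q_3=1·6+5=11
a_4=1:  p_4=1·156+85=241,  q_4=1·11+6=17
…
a_7=8:  p_7=8·879+638=7670,  q_7=8·62+45=541
…
a_11=1:  p_11=1·33317+24768=58085,  q_11=1·2350+1747=4097
a_12=1:  p_12=1·58085+33317=91402,  q_12=1·4097+2350=6447
a_13=5:  p_13=5·91402+58085=515095,  q_13=5·6447+4097=36332
(x₁, y₁) = (515095, 36332);  515095² − 201·36332² = 1 ✓

515095 36332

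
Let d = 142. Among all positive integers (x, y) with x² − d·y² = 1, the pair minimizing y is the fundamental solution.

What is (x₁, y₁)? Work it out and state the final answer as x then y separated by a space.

[11; 1,10,1,22] for √142; ℓ=4 ⇒ convergent index 3
k=0  a_k=11  p_k/q_k = 11/1
…
k=2  a_k=10  p_k/q_k = 131/11
k=3  a_k=1  p_k/q_k = 143/12
→ (143, 12).  Check: 143²=20449, 142·12²=20448, difference 1.

143 12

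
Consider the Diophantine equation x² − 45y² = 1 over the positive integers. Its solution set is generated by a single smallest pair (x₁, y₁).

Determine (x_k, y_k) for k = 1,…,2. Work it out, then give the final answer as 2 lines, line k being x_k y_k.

161 24
51841 7728

d=45: √d = [6; 1,2,2,2,1,12] (ℓ=6, even), read p_5/q_5
k=0  a_k=6  p_k/q_k = 6/1
…
k=2  a_k=2  p_k/q_k = 20/3
k=3  a_k=2  p_k/q_k = 47/7
k=4  a_k=2  p_k/q_k = 114/17
k=5  a_k=1  p_k/q_k = 161/24
→ (161, 24).  Check: 161²=25921, 45·24²=25920, difference 1.
n=2: (161,24)∘(161,24) = (161·161+45·24·24, 161·24+24·161) = (51841,7728)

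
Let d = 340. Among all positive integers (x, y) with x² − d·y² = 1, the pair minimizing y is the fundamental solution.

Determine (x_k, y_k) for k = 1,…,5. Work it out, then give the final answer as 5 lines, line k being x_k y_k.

285769 15498
163327842721 8857695924
93348068572789129 5062509812995614
53351968415791425367681 2893416733491029538408
30492677324331251603220874249 1653697613020933530509635890

√340 → a₀=18, period (2,3,1,1,1,…,3,2,36); ℓ=14 even so k=13
i=0: a=18 ⇒ p=18, q=1
i=1: a=2 ⇒ p=37, q=2
i=2: a=3 ⇒ p=129, q=7
i=3: a=1 ⇒ p=166, q=9
…
i=5: a=1 ⇒ p=461, q=25
i=6: a=1 ⇒ p=756, q=41
i=7: a=8 ⇒ p=6509, q=353
i=8: a=1 ⇒ p=7265, q=394
i=9: a=1 ⇒ p=13774, q=747
i=10: a=1 ⇒ p=21039, q=1141
i=11: a=1 ⇒ p=34813, q=1888
i=12: a=3 ⇒ p=125478, q=6805
i=13: a=2 ⇒ p=285769, q=15498
fundamental: x₁=285769, y₁=15498  (since 81663921361 − 340·240188004 = 1)
n=2: (285769,15498)∘(285769,15498) = (285769·285769+340·15498·15498, 285769·15498+15498·285769) = (163327842721,8857695924)
n=3: (163327842721,8857695924)∘(285769,15498) = (285769·163327842721+340·15498·8857695924, 285769·8857695924+15498·163327842721) = (93348068572789129,5062509812995614)
n=4: (93348068572789129,5062509812995614)∘(285769,15498) = (285769·93348068572789129+340·15498·5062509812995614, 285769·5062509812995614+15498·93348068572789129) = (53351968415791425367681,2893416733491029538408)
n=5: (53351968415791425367681,2893416733491029538408)∘(285769,15498) = (285769·53351968415791425367681+340·15498·2893416733491029538408, 285769·2893416733491029538408+15498·53351968415791425367681) = (30492677324331251603220874249,1653697613020933530509635890)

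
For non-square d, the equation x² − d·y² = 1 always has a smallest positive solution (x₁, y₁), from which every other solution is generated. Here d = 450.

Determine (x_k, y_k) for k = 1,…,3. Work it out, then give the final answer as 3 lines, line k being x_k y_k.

19601 924
768398401 36222648
30122754096401 1420000245972

[21; 4,1,2,4,2,1,4,42] for √450; ℓ=8 ⇒ convergent index 7
step 0: (21, 1)  from 21·(1,0) + (0,1)
…
step 3: (297, 14)  from 2·(106,5) + (85,4)
…
step 6: (4179, 197)  from 1·(2885,136) + (1294,61)
step 7: (19601, 924)  from 4·(4179,197) + (2885,136)
→ (19601, 924).  Check: 19601²=384199201, 450·924²=384199200, difference 1.
(x_2, y_2) = (19601·19601 + 450·924·924, 19601·924 + 924·19601) = (768398401, 36222648)
(x_3, y_3) = (19601·768398401 + 450·924·36222648, 19601·36222648 + 924·768398401) = (30122754096401, 1420000245972)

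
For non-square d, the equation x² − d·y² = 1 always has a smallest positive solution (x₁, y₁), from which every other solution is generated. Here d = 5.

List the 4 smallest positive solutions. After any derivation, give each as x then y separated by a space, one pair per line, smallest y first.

9 4
161 72
2889 1292
51841 23184

[2; 4] for √5; ℓ=1 ⇒ convergent index 1
step 0: (2, 1)  from 2·(1,0) + (0,1)
step 1: (9, 4)  from 4·(2,1) + (1,0)
→ (9, 4).  Check: 9²=81, 5·4²=80, difference 1.
(9+4√5)^2 = 161 + 72√5
(9+4√5)^3 = 2889 + 1292√5
(9+4√5)^4 = 51841 + 23184√5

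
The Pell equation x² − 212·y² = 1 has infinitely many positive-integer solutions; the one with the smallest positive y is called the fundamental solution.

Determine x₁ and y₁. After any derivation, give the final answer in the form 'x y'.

66249 4550

√212 = [14; 1,1,3,1,1,…,1,1,28, …], period ℓ=14 (even) → k=13
step 0: (14, 1)  from 14·(1,0) + (0,1)
step 1: (15, 1)  from 1·(14,1) + (1,0)
step 2: (29, 2)  from 1·(15,1) + (14,1)
step 3: (102, 7)  from 3·(29,2) + (15,1)
…
step 5: (233, 16)  from 1·(131,9) + (102,7)
…
step 7: (2417, 166)  from 6·(364,25) + (233,16)
…
step 9: (5198, 357)  from 1·(2781,191) + (2417,166)
…
step 11: (29135, 2001)  from 3·(7979,548) + (5198,357)
step 12: (37114, 2549)  from 1·(29135,2001) + (7979,548)
step 13: (66249, 4550)  from 1·(37114,2549) + (29135,2001)
→ (66249, 4550).  Check: 66249²=4388930001, 212·4550²=4388930000, difference 1.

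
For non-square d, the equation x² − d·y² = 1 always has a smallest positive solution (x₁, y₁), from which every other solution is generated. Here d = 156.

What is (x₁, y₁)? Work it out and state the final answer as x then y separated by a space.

[12; 2,24] for √156; ℓ=2 ⇒ convergent index 1
k=0  a_k=12  p_k/q_k = 12/1
k=1  a_k=2  p_k/q_k = 25/2
(x₁, y₁) = (25, 2);  25² − 156·2² = 1 ✓

25 2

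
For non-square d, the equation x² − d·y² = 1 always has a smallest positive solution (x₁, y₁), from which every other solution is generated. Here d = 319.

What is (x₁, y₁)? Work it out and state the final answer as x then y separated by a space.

[17; 1,6,5,1,4,…,6,1,34] for √319; ℓ=14 ⇒ convergent index 13
i=0: a=17 ⇒ p=17, q=1
i=1: a=1 ⇒ p=18, q=1
i=2: a=6 ⇒ p=125, q=7
i=3: a=5 ⇒ p=643, q=36
i=4: a=1 ⇒ p=768, q=43
i=5: a=4 ⇒ p=3715, q=208
i=6: a=3 ⇒ p=11913, q=667
i=7: a=1 ⇒ p=15628, q=875
…
i=9: a=4 ⇒ p=250816, q=14043
…
i=11: a=5 ⇒ p=1798881, q=100718
i=12: a=6 ⇒ p=11102899, q=621643
i=13: a=1 ⇒ p=12901780, q=722361
fundamental: x₁=12901780, y₁=722361  (since 166455927168400 − 319·521805414321 = 1)

12901780 722361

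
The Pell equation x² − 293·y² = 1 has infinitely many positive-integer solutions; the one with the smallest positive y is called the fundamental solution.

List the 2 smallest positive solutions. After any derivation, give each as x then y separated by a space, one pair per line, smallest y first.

d=293: √d = [17; 8,1,1,8,34] (ℓ=5, odd), read p_9/q_9
step 0: (17, 1)  from 17·(1,0) + (0,1)
step 1: (137, 8)  from 8·(17,1) + (1,0)
…
step 3: (291, 17)  from 1·(154,9) + (137,8)
step 4: (2482, 145)  from 8·(291,17) + (154,9)
step 5: (84679, 4947)  from 34·(2482,145) + (291,17)
step 6: (679914, 39721)  from 8·(84679,4947) + (2482,145)
step 7: (764593, 44668)  from 1·(679914,39721) + (84679,4947)
step 8: (1444507, 84389)  from 1·(764593,44668) + (679914,39721)
step 9: (12320649, 719780)  from 8·(1444507,84389) + (764593,44668)
fundamental: x₁=12320649, y₁=719780  (since 151798391781201 − 293·518083248400 = 1)
k=2:  x_2 = 12320649·12320649+293·719780·719780 = 303596783562401,  y_2 = 12320649·719780+719780·12320649 = 17736313474440

12320649 719780
303596783562401 17736313474440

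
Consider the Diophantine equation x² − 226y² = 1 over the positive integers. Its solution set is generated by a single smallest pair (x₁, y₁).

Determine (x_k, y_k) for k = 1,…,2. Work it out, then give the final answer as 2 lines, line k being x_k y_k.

451 30
406801 27060

√226 → a₀=15, period (30); ℓ=1 odd so k=1
k=0  a_k=15  p_k/q_k = 15/1
k=1  a_k=30  p_k/q_k = 451/30
→ (451, 30).  Check: 451²=203401, 226·30²=203400, difference 1.
n=2: (451,30)∘(451,30) = (451·451+226·30·30, 451·30+30·451) = (406801,27060)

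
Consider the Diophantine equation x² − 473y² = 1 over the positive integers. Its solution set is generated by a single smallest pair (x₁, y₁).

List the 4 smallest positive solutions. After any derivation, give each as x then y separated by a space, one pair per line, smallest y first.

√473 → a₀=21, period (1,2,1,42); ℓ=4 even so k=3
k=0  a_k=21  p_k/q_k = 21/1
k=1  a_k=1  p_k/q_k = 22/1
k=2  a_k=2  p_k/q_k = 65/3
k=3  a_k=1  p_k/q_k = 87/4
→ (87, 4).  Check: 87²=7569, 473·4²=7568, difference 1.
(87+4√473)^2 = 15137 + 696√473
(87+4√473)^3 = 2633751 + 121100√473
(87+4√473)^4 = 458257537 + 21070704√473

87 4
15137 696
2633751 121100
458257537 21070704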